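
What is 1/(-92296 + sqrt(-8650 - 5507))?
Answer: -92296/8518565773 - 33*I*sqrt(13)/8518565773 ≈ -1.0835e-5 - 1.3968e-8*I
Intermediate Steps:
1/(-92296 + sqrt(-8650 - 5507)) = 1/(-92296 + sqrt(-14157)) = 1/(-92296 + 33*I*sqrt(13))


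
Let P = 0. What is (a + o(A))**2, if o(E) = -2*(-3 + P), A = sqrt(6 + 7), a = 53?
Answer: 3481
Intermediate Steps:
A = sqrt(13) ≈ 3.6056
o(E) = 6 (o(E) = -2*(-3 + 0) = -2*(-3) = 6)
(a + o(A))**2 = (53 + 6)**2 = 59**2 = 3481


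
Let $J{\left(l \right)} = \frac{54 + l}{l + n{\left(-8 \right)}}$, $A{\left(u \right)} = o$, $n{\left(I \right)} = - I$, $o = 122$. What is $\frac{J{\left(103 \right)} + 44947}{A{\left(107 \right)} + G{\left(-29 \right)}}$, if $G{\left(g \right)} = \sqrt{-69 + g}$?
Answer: $\frac{304345714}{831501} - \frac{17462459 i \sqrt{2}}{831501} \approx 366.02 - 29.7 i$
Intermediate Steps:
$A{\left(u \right)} = 122$
$J{\left(l \right)} = \frac{54 + l}{8 + l}$ ($J{\left(l \right)} = \frac{54 + l}{l - -8} = \frac{54 + l}{l + 8} = \frac{54 + l}{8 + l}$)
$\frac{J{\left(103 \right)} + 44947}{A{\left(107 \right)} + G{\left(-29 \right)}} = \frac{\frac{54 + 103}{8 + 103} + 44947}{122 + \sqrt{-69 - 29}} = \frac{\frac{1}{111} \cdot 157 + 44947}{122 + \sqrt{-98}} = \frac{\frac{1}{111} \cdot 157 + 44947}{122 + 7 i \sqrt{2}} = \frac{\frac{157}{111} + 44947}{122 + 7 i \sqrt{2}} = \frac{4989274}{111 \left(122 + 7 i \sqrt{2}\right)}$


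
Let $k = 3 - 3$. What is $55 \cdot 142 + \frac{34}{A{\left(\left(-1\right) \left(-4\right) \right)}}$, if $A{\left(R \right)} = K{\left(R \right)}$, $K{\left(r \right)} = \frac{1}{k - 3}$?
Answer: $7708$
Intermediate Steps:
$k = 0$ ($k = 3 - 3 = 0$)
$K{\left(r \right)} = - \frac{1}{3}$ ($K{\left(r \right)} = \frac{1}{0 - 3} = \frac{1}{-3} = - \frac{1}{3}$)
$A{\left(R \right)} = - \frac{1}{3}$
$55 \cdot 142 + \frac{34}{A{\left(\left(-1\right) \left(-4\right) \right)}} = 55 \cdot 142 + \frac{34}{- \frac{1}{3}} = 7810 + 34 \left(-3\right) = 7810 - 102 = 7708$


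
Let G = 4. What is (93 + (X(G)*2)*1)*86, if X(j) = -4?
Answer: 7310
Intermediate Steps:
(93 + (X(G)*2)*1)*86 = (93 - 4*2*1)*86 = (93 - 8*1)*86 = (93 - 8)*86 = 85*86 = 7310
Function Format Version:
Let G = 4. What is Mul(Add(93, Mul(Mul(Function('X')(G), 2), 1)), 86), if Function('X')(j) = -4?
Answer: 7310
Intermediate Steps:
Mul(Add(93, Mul(Mul(Function('X')(G), 2), 1)), 86) = Mul(Add(93, Mul(Mul(-4, 2), 1)), 86) = Mul(Add(93, Mul(-8, 1)), 86) = Mul(Add(93, -8), 86) = Mul(85, 86) = 7310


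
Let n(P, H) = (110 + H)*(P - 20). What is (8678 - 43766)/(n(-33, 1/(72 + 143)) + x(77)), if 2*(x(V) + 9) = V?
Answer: 15087840/2494321 ≈ 6.0489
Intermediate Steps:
x(V) = -9 + V/2
n(P, H) = (-20 + P)*(110 + H) (n(P, H) = (110 + H)*(-20 + P) = (-20 + P)*(110 + H))
(8678 - 43766)/(n(-33, 1/(72 + 143)) + x(77)) = (8678 - 43766)/((-2200 - 20/(72 + 143) + 110*(-33) - 33/(72 + 143)) + (-9 + (½)*77)) = -35088/((-2200 - 20/215 - 3630 - 33/215) + (-9 + 77/2)) = -35088/((-2200 - 20*1/215 - 3630 + (1/215)*(-33)) + 59/2) = -35088/((-2200 - 4/43 - 3630 - 33/215) + 59/2) = -35088/(-1253503/215 + 59/2) = -35088/(-2494321/430) = -35088*(-430/2494321) = 15087840/2494321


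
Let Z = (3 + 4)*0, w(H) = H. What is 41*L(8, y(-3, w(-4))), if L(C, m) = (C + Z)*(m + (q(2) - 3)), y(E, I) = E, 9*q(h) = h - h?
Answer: -1968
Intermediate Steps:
q(h) = 0 (q(h) = (h - h)/9 = (1/9)*0 = 0)
Z = 0 (Z = 7*0 = 0)
L(C, m) = C*(-3 + m) (L(C, m) = (C + 0)*(m + (0 - 3)) = C*(m - 3) = C*(-3 + m))
41*L(8, y(-3, w(-4))) = 41*(8*(-3 - 3)) = 41*(8*(-6)) = 41*(-48) = -1968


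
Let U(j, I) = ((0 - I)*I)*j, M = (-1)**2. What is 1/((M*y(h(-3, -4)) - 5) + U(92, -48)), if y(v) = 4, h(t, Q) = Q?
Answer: -1/211969 ≈ -4.7177e-6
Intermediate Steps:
M = 1
U(j, I) = -j*I**2 (U(j, I) = ((-I)*I)*j = (-I**2)*j = -j*I**2)
1/((M*y(h(-3, -4)) - 5) + U(92, -48)) = 1/((1*4 - 5) - 1*92*(-48)**2) = 1/((4 - 5) - 1*92*2304) = 1/(-1 - 211968) = 1/(-211969) = -1/211969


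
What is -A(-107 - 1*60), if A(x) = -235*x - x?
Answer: -39412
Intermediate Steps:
A(x) = -236*x
-A(-107 - 1*60) = -(-236)*(-107 - 1*60) = -(-236)*(-107 - 60) = -(-236)*(-167) = -1*39412 = -39412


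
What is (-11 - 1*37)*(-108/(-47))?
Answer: -5184/47 ≈ -110.30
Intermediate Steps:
(-11 - 1*37)*(-108/(-47)) = (-11 - 37)*(-108*(-1/47)) = -48*108/47 = -5184/47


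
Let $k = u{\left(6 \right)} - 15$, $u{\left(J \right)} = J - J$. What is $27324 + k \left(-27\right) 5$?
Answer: $29349$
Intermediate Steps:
$u{\left(J \right)} = 0$
$k = -15$ ($k = 0 - 15 = -15$)
$27324 + k \left(-27\right) 5 = 27324 + \left(-15\right) \left(-27\right) 5 = 27324 + 405 \cdot 5 = 27324 + 2025 = 29349$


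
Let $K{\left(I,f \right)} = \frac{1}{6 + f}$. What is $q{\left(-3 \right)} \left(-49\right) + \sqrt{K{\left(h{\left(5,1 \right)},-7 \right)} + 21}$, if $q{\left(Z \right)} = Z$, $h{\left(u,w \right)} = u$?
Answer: $147 + 2 \sqrt{5} \approx 151.47$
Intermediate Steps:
$q{\left(-3 \right)} \left(-49\right) + \sqrt{K{\left(h{\left(5,1 \right)},-7 \right)} + 21} = \left(-3\right) \left(-49\right) + \sqrt{\frac{1}{6 - 7} + 21} = 147 + \sqrt{\frac{1}{-1} + 21} = 147 + \sqrt{-1 + 21} = 147 + \sqrt{20} = 147 + 2 \sqrt{5}$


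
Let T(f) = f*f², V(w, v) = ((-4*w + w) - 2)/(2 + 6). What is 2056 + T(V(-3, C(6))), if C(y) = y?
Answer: 1053015/512 ≈ 2056.7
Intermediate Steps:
V(w, v) = -¼ - 3*w/8 (V(w, v) = (-3*w - 2)/8 = (-2 - 3*w)*(⅛) = -¼ - 3*w/8)
T(f) = f³
2056 + T(V(-3, C(6))) = 2056 + (-¼ - 3/8*(-3))³ = 2056 + (-¼ + 9/8)³ = 2056 + (7/8)³ = 2056 + 343/512 = 1053015/512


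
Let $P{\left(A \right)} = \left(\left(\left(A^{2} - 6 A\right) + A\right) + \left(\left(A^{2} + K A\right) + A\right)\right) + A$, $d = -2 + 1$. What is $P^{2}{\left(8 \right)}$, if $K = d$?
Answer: $9216$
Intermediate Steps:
$d = -1$
$K = -1$
$P{\left(A \right)} = - 4 A + 2 A^{2}$ ($P{\left(A \right)} = \left(\left(\left(A^{2} - 6 A\right) + A\right) + \left(\left(A^{2} - A\right) + A\right)\right) + A = \left(\left(A^{2} - 5 A\right) + A^{2}\right) + A = \left(- 5 A + 2 A^{2}\right) + A = - 4 A + 2 A^{2}$)
$P^{2}{\left(8 \right)} = \left(2 \cdot 8 \left(-2 + 8\right)\right)^{2} = \left(2 \cdot 8 \cdot 6\right)^{2} = 96^{2} = 9216$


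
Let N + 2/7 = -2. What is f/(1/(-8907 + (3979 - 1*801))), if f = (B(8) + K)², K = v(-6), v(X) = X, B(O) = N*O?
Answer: -165568100/49 ≈ -3.3789e+6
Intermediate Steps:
N = -16/7 (N = -2/7 - 2 = -16/7 ≈ -2.2857)
B(O) = -16*O/7
K = -6
f = 28900/49 (f = (-16/7*8 - 6)² = (-128/7 - 6)² = (-170/7)² = 28900/49 ≈ 589.80)
f/(1/(-8907 + (3979 - 1*801))) = 28900/(49*(1/(-8907 + (3979 - 1*801)))) = 28900/(49*(1/(-8907 + (3979 - 801)))) = 28900/(49*(1/(-8907 + 3178))) = 28900/(49*(1/(-5729))) = 28900/(49*(-1/5729)) = (28900/49)*(-5729) = -165568100/49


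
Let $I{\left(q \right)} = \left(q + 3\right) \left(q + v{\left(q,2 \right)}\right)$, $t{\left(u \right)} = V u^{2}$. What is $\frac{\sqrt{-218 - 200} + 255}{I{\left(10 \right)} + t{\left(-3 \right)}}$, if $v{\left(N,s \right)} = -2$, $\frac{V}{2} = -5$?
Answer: $\frac{255}{14} + \frac{i \sqrt{418}}{14} \approx 18.214 + 1.4604 i$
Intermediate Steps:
$V = -10$ ($V = 2 \left(-5\right) = -10$)
$t{\left(u \right)} = - 10 u^{2}$
$I{\left(q \right)} = \left(-2 + q\right) \left(3 + q\right)$ ($I{\left(q \right)} = \left(q + 3\right) \left(q - 2\right) = \left(3 + q\right) \left(-2 + q\right) = \left(-2 + q\right) \left(3 + q\right)$)
$\frac{\sqrt{-218 - 200} + 255}{I{\left(10 \right)} + t{\left(-3 \right)}} = \frac{\sqrt{-218 - 200} + 255}{\left(-6 + 10 + 10^{2}\right) - 10 \left(-3\right)^{2}} = \frac{\sqrt{-418} + 255}{\left(-6 + 10 + 100\right) - 90} = \frac{i \sqrt{418} + 255}{104 - 90} = \frac{255 + i \sqrt{418}}{14} = \left(255 + i \sqrt{418}\right) \frac{1}{14} = \frac{255}{14} + \frac{i \sqrt{418}}{14}$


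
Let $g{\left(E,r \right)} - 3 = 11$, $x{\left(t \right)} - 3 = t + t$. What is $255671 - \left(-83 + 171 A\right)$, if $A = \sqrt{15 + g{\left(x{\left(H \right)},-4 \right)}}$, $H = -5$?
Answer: $255754 - 171 \sqrt{29} \approx 2.5483 \cdot 10^{5}$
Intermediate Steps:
$x{\left(t \right)} = 3 + 2 t$ ($x{\left(t \right)} = 3 + \left(t + t\right) = 3 + 2 t$)
$g{\left(E,r \right)} = 14$ ($g{\left(E,r \right)} = 3 + 11 = 14$)
$A = \sqrt{29}$ ($A = \sqrt{15 + 14} = \sqrt{29} \approx 5.3852$)
$255671 - \left(-83 + 171 A\right) = 255671 + \left(- 171 \sqrt{29} + 83\right) = 255671 + \left(83 - 171 \sqrt{29}\right) = 255754 - 171 \sqrt{29}$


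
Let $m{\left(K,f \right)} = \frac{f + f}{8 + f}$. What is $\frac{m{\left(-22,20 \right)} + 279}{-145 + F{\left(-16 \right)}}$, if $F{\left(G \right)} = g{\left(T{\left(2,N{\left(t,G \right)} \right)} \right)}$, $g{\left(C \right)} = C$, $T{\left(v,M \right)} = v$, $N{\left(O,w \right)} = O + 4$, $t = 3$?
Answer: $- \frac{151}{77} \approx -1.961$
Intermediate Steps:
$N{\left(O,w \right)} = 4 + O$
$m{\left(K,f \right)} = \frac{2 f}{8 + f}$
$F{\left(G \right)} = 2$
$\frac{m{\left(-22,20 \right)} + 279}{-145 + F{\left(-16 \right)}} = \frac{2 \cdot 20 \frac{1}{8 + 20} + 279}{-145 + 2} = \frac{2 \cdot 20 \cdot \frac{1}{28} + 279}{-143} = \left(2 \cdot 20 \cdot \frac{1}{28} + 279\right) \left(- \frac{1}{143}\right) = \left(\frac{10}{7} + 279\right) \left(- \frac{1}{143}\right) = \frac{1963}{7} \left(- \frac{1}{143}\right) = - \frac{151}{77}$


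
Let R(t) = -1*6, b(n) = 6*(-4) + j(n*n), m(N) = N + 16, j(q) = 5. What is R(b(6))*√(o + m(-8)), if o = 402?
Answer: -6*√410 ≈ -121.49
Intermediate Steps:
m(N) = 16 + N
b(n) = -19 (b(n) = 6*(-4) + 5 = -24 + 5 = -19)
R(t) = -6
R(b(6))*√(o + m(-8)) = -6*√(402 + (16 - 8)) = -6*√(402 + 8) = -6*√410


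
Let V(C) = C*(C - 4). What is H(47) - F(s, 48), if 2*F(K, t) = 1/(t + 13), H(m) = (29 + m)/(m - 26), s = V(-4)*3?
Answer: 9251/2562 ≈ 3.6109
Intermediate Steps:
V(C) = C*(-4 + C)
s = 96 (s = -4*(-4 - 4)*3 = -4*(-8)*3 = 32*3 = 96)
H(m) = (29 + m)/(-26 + m)
F(K, t) = 1/(2*(13 + t)) (F(K, t) = 1/(2*(t + 13)) = 1/(2*(13 + t)))
H(47) - F(s, 48) = (29 + 47)/(-26 + 47) - 1/(2*(13 + 48)) = 76/21 - 1/(2*61) = (1/21)*76 - 1/(2*61) = 76/21 - 1*1/122 = 76/21 - 1/122 = 9251/2562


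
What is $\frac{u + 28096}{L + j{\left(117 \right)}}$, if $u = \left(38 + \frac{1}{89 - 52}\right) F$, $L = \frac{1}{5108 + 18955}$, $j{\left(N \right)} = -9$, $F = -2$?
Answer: $- \frac{12473513247}{4006471} \approx -3113.3$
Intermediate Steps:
$L = \frac{1}{24063} \approx 4.1558 \cdot 10^{-5}$
$u = - \frac{2814}{37}$ ($u = \left(38 + \frac{1}{89 - 52}\right) \left(-2\right) = \left(38 + \frac{1}{37}\right) \left(-2\right) = \frac{1407}{37} \left(-2\right) = - \frac{2814}{37} \approx -76.054$)
$\frac{u + 28096}{L + j{\left(117 \right)}} = \frac{- \frac{2814}{37} + 28096}{\frac{1}{24063} - 9} = \frac{1036738}{37 \left(- \frac{216566}{24063}\right)} = \frac{1036738}{37} \left(- \frac{24063}{216566}\right) = - \frac{12473513247}{4006471}$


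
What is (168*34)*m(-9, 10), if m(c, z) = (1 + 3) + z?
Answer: 79968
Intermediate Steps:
m(c, z) = 4 + z
(168*34)*m(-9, 10) = (168*34)*(4 + 10) = 5712*14 = 79968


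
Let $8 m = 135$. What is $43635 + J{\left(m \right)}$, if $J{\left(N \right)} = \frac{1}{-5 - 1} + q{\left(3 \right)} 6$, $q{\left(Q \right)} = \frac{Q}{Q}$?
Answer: $\frac{261845}{6} \approx 43641.0$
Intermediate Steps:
$q{\left(Q \right)} = 1$
$m = \frac{135}{8}$ ($m = \frac{1}{8} \cdot 135 = \frac{135}{8} \approx 16.875$)
$J{\left(N \right)} = \frac{35}{6}$ ($J{\left(N \right)} = \frac{1}{-5 - 1} + 1 \cdot 6 = \frac{1}{-6} + 6 = - \frac{1}{6} + 6 = \frac{35}{6}$)
$43635 + J{\left(m \right)} = 43635 + \frac{35}{6} = \frac{261845}{6}$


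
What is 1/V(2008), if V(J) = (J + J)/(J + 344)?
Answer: 147/251 ≈ 0.58566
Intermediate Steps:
V(J) = 2*J/(344 + J) (V(J) = (2*J)/(344 + J) = 2*J/(344 + J))
1/V(2008) = 1/(2*2008/(344 + 2008)) = 1/(2*2008/2352) = 1/(2*2008*(1/2352)) = 1/(251/147) = 147/251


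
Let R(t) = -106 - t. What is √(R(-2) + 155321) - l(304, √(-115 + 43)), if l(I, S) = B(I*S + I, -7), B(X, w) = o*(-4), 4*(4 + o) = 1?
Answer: -15 + √155217 ≈ 378.98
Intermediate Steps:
o = -15/4 (o = -4 + (¼)*1 = -4 + ¼ = -15/4 ≈ -3.7500)
B(X, w) = 15 (B(X, w) = -15/4*(-4) = 15)
l(I, S) = 15
√(R(-2) + 155321) - l(304, √(-115 + 43)) = √((-106 - 1*(-2)) + 155321) - 1*15 = √((-106 + 2) + 155321) - 15 = √(-104 + 155321) - 15 = √155217 - 15 = -15 + √155217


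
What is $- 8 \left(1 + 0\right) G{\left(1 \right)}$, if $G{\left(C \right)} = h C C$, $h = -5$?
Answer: $40$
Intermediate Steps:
$G{\left(C \right)} = - 5 C^{2}$ ($G{\left(C \right)} = - 5 C C = - 5 C^{2}$)
$- 8 \left(1 + 0\right) G{\left(1 \right)} = - 8 \left(1 + 0\right) \left(- 5 \cdot 1^{2}\right) = \left(-8\right) 1 \left(\left(-5\right) 1\right) = \left(-8\right) \left(-5\right) = 40$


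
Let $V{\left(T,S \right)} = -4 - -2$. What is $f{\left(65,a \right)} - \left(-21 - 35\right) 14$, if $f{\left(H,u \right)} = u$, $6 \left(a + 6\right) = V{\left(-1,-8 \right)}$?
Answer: $\frac{2333}{3} \approx 777.67$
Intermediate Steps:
$V{\left(T,S \right)} = -2$ ($V{\left(T,S \right)} = -4 + 2 = -2$)
$a = - \frac{19}{3}$ ($a = -6 + \frac{1}{6} \left(-2\right) = -6 - \frac{1}{3} = - \frac{19}{3} \approx -6.3333$)
$f{\left(65,a \right)} - \left(-21 - 35\right) 14 = - \frac{19}{3} - \left(-21 - 35\right) 14 = - \frac{19}{3} - \left(-56\right) 14 = - \frac{19}{3} - -784 = - \frac{19}{3} + 784 = \frac{2333}{3}$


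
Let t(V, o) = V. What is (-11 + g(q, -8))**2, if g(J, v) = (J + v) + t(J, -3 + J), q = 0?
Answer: 361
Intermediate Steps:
g(J, v) = v + 2*J (g(J, v) = (J + v) + J = v + 2*J)
(-11 + g(q, -8))**2 = (-11 + (-8 + 2*0))**2 = (-11 + (-8 + 0))**2 = (-11 - 8)**2 = (-19)**2 = 361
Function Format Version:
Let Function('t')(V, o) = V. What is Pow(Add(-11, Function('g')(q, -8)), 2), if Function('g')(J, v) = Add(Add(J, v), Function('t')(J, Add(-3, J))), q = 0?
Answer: 361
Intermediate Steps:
Function('g')(J, v) = Add(v, Mul(2, J)) (Function('g')(J, v) = Add(Add(J, v), J) = Add(v, Mul(2, J)))
Pow(Add(-11, Function('g')(q, -8)), 2) = Pow(Add(-11, Add(-8, Mul(2, 0))), 2) = Pow(Add(-11, Add(-8, 0)), 2) = Pow(Add(-11, -8), 2) = Pow(-19, 2) = 361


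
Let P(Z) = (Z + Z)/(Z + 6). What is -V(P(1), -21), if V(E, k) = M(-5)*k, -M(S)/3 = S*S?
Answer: -1575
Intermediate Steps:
M(S) = -3*S² (M(S) = -3*S*S = -3*S²)
P(Z) = 2*Z/(6 + Z) (P(Z) = (2*Z)/(6 + Z) = 2*Z/(6 + Z))
V(E, k) = -75*k (V(E, k) = (-3*(-5)²)*k = (-3*25)*k = -75*k)
-V(P(1), -21) = -(-75)*(-21) = -1*1575 = -1575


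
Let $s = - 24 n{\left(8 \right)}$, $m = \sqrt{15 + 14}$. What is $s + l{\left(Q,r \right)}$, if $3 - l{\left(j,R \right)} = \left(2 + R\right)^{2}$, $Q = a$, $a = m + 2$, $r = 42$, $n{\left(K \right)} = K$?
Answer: $-2125$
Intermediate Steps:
$m = \sqrt{29} \approx 5.3852$
$a = 2 + \sqrt{29}$ ($a = \sqrt{29} + 2 = 2 + \sqrt{29} \approx 7.3852$)
$Q = 2 + \sqrt{29} \approx 7.3852$
$l{\left(j,R \right)} = 3 - \left(2 + R\right)^{2}$
$s = -192$ ($s = \left(-24\right) 8 = -192$)
$s + l{\left(Q,r \right)} = -192 + \left(3 - \left(2 + 42\right)^{2}\right) = -192 + \left(3 - 44^{2}\right) = -192 + \left(3 - 1936\right) = -192 - 1933 = -2125$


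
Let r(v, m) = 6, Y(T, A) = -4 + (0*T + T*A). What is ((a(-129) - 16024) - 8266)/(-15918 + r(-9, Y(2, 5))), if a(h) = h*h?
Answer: 7649/15912 ≈ 0.48071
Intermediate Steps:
Y(T, A) = -4 + A*T (Y(T, A) = -4 + (0 + A*T) = -4 + A*T)
a(h) = h**2
((a(-129) - 16024) - 8266)/(-15918 + r(-9, Y(2, 5))) = (((-129)**2 - 16024) - 8266)/(-15918 + 6) = ((16641 - 16024) - 8266)/(-15912) = (617 - 8266)*(-1/15912) = -7649*(-1/15912) = 7649/15912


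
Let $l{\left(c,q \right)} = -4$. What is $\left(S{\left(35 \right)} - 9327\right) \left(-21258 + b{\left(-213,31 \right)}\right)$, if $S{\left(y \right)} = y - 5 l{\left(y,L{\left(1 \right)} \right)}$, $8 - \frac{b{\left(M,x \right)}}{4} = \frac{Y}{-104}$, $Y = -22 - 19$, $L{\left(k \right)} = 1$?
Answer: $\frac{2558687212}{13} \approx 1.9682 \cdot 10^{8}$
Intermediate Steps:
$Y = -41$
$b{\left(M,x \right)} = \frac{791}{26}$ ($b{\left(M,x \right)} = 32 - 4 \left(- \frac{41}{-104}\right) = 32 - 4 \left(\left(-41\right) \left(- \frac{1}{104}\right)\right) = 32 - \frac{41}{26} = \frac{791}{26}$)
$S{\left(y \right)} = 20 + y$ ($S{\left(y \right)} = y - -20 = y + 20 = 20 + y$)
$\left(S{\left(35 \right)} - 9327\right) \left(-21258 + b{\left(-213,31 \right)}\right) = \left(\left(20 + 35\right) - 9327\right) \left(-21258 + \frac{791}{26}\right) = \left(55 - 9327\right) \left(- \frac{551917}{26}\right) = \left(-9272\right) \left(- \frac{551917}{26}\right) = \frac{2558687212}{13}$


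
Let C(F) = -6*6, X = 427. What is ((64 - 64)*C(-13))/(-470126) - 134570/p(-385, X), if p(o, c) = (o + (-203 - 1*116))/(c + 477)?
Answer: 7603205/44 ≈ 1.7280e+5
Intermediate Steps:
C(F) = -36
p(o, c) = (-319 + o)/(477 + c) (p(o, c) = (o + (-203 - 116))/(477 + c) = (o - 319)/(477 + c) = (-319 + o)/(477 + c))
((64 - 64)*C(-13))/(-470126) - 134570/p(-385, X) = ((64 - 64)*(-36))/(-470126) - 134570*(477 + 427)/(-319 - 385) = (0*(-36))*(-1/470126) - 134570/(-704/904) = 0*(-1/470126) - 134570/((1/904)*(-704)) = 0 - 134570/(-88/113) = 0 - 134570*(-113/88) = 0 + 7603205/44 = 7603205/44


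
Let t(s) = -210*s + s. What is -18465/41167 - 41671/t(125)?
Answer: 1233071932/1075487875 ≈ 1.1465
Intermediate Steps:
t(s) = -209*s
-18465/41167 - 41671/t(125) = -18465/41167 - 41671/((-209*125)) = -18465*1/41167 - 41671/(-26125) = -18465/41167 - 41671*(-1/26125) = -18465/41167 + 41671/26125 = 1233071932/1075487875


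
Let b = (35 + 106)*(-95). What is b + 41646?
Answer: 28251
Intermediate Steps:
b = -13395 (b = 141*(-95) = -13395)
b + 41646 = -13395 + 41646 = 28251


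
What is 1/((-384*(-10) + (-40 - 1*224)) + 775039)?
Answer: 1/778615 ≈ 1.2843e-6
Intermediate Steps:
1/((-384*(-10) + (-40 - 1*224)) + 775039) = 1/((3840 + (-40 - 224)) + 775039) = 1/((3840 - 264) + 775039) = 1/(3576 + 775039) = 1/778615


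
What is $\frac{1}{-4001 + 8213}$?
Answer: $\frac{1}{4212} \approx 0.00023742$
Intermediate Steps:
$\frac{1}{-4001 + 8213} = \frac{1}{4212}$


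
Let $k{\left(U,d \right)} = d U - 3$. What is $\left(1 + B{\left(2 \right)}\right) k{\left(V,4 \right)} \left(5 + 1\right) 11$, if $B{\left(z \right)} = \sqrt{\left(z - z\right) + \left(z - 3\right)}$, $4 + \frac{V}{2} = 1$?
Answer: $-1782 - 1782 i \approx -1782.0 - 1782.0 i$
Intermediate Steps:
$V = -6$ ($V = -8 + 2 \cdot 1 = -8 + 2 = -6$)
$k{\left(U,d \right)} = -3 + U d$ ($k{\left(U,d \right)} = U d - 3 = -3 + U d$)
$B{\left(z \right)} = \sqrt{-3 + z}$ ($B{\left(z \right)} = \sqrt{0 + \left(-3 + z\right)} = \sqrt{-3 + z}$)
$\left(1 + B{\left(2 \right)}\right) k{\left(V,4 \right)} \left(5 + 1\right) 11 = \left(1 + \sqrt{-3 + 2}\right) \left(-3 - 24\right) \left(5 + 1\right) 11 = \left(1 + \sqrt{-1}\right) \left(-3 - 24\right) 6 \cdot 11 = \left(1 + i\right) \left(-27\right) 6 \cdot 11 = \left(-27 - 27 i\right) 6 \cdot 11 = \left(-162 - 162 i\right) 11 = -1782 - 1782 i$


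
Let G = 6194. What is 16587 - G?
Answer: 10393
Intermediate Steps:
16587 - G = 16587 - 1*6194 = 16587 - 6194 = 10393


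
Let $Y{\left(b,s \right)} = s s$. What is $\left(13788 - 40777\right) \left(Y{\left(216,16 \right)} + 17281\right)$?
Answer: $-473306093$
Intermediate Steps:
$Y{\left(b,s \right)} = s^{2}$
$\left(13788 - 40777\right) \left(Y{\left(216,16 \right)} + 17281\right) = \left(13788 - 40777\right) \left(16^{2} + 17281\right) = - 26989 \left(256 + 17281\right) = \left(-26989\right) 17537 = -473306093$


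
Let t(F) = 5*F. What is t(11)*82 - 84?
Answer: 4426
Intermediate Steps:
t(11)*82 - 84 = (5*11)*82 - 84 = 55*82 - 84 = 4510 - 84 = 4426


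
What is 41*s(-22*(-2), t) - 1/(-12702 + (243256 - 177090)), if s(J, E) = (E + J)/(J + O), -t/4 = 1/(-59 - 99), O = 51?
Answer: 7623851967/401247320 ≈ 19.000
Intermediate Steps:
t = 2/79 (t = -4/(-59 - 99) = -4/(-158) = -4*(-1/158) = 2/79 ≈ 0.025316)
s(J, E) = (E + J)/(51 + J) (s(J, E) = (E + J)/(J + 51) = (E + J)/(51 + J))
41*s(-22*(-2), t) - 1/(-12702 + (243256 - 177090)) = 41*((2/79 - 22*(-2))/(51 - 22*(-2))) - 1/(-12702 + (243256 - 177090)) = 41*((2/79 + 44)/(51 + 44)) - 1/(-12702 + 66166) = 41*((3478/79)/95) - 1/53464 = 41*((1/95)*(3478/79)) - 1*1/53464 = 41*(3478/7505) - 1/53464 = 142598/7505 - 1/53464 = 7623851967/401247320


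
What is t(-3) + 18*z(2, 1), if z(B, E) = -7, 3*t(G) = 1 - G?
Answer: -374/3 ≈ -124.67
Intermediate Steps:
t(G) = 1/3 - G/3 (t(G) = (1 - G)/3 = 1/3 - G/3)
t(-3) + 18*z(2, 1) = (1/3 - 1/3*(-3)) + 18*(-7) = (1/3 + 1) - 126 = 4/3 - 126 = -374/3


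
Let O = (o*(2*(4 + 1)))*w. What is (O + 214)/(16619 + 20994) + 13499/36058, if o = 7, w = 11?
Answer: 543218959/1356249554 ≈ 0.40053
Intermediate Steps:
O = 770 (O = (7*(2*(4 + 1)))*11 = (7*(2*5))*11 = (7*10)*11 = 70*11 = 770)
(O + 214)/(16619 + 20994) + 13499/36058 = (770 + 214)/(16619 + 20994) + 13499/36058 = 984/37613 + 13499*(1/36058) = 984*(1/37613) + 13499/36058 = 984/37613 + 13499/36058 = 543218959/1356249554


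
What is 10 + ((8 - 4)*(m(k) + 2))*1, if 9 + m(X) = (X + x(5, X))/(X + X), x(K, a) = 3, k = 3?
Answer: -14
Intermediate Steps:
m(X) = -9 + (3 + X)/(2*X) (m(X) = -9 + (X + 3)/(X + X) = -9 + (3 + X)/((2*X)) = -9 + (3 + X)*(1/(2*X)) = -9 + (3 + X)/(2*X))
10 + ((8 - 4)*(m(k) + 2))*1 = 10 + ((8 - 4)*((½)*(3 - 17*3)/3 + 2))*1 = 10 + (4*((½)*(⅓)*(3 - 51) + 2))*1 = 10 + (4*((½)*(⅓)*(-48) + 2))*1 = 10 + (4*(-8 + 2))*1 = 10 + (4*(-6))*1 = 10 - 24*1 = 10 - 24 = -14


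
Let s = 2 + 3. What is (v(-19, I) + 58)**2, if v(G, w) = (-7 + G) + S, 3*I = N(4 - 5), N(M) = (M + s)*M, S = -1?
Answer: 961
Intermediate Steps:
s = 5
N(M) = M*(5 + M) (N(M) = (M + 5)*M = (5 + M)*M = M*(5 + M))
I = -4/3 (I = ((4 - 5)*(5 + (4 - 5)))/3 = (-(5 - 1))/3 = (-1*4)/3 = (1/3)*(-4) = -4/3 ≈ -1.3333)
v(G, w) = -8 + G (v(G, w) = (-7 + G) - 1 = -8 + G)
(v(-19, I) + 58)**2 = ((-8 - 19) + 58)**2 = (-27 + 58)**2 = 31**2 = 961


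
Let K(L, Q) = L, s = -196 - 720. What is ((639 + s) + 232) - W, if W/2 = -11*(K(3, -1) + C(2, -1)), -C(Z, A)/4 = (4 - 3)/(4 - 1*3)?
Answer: -67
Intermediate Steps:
s = -916
C(Z, A) = -4 (C(Z, A) = -4*(4 - 3)/(4 - 1*3) = -4/(4 - 3) = -4/1 = -4)
W = 22 (W = 2*(-11*(3 - 4)) = 2*(-11*(-1)) = 2*11 = 22)
((639 + s) + 232) - W = ((639 - 916) + 232) - 1*22 = (-277 + 232) - 22 = -45 - 22 = -67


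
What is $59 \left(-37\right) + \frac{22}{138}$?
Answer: $- \frac{150616}{69} \approx -2182.8$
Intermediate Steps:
$59 \left(-37\right) + \frac{22}{138} = -2183 + 22 \cdot \frac{1}{138} = -2183 + \frac{11}{69} = - \frac{150616}{69}$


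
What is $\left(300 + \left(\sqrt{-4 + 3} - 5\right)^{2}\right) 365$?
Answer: $118260 - 3650 i \approx 1.1826 \cdot 10^{5} - 3650.0 i$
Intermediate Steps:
$\left(300 + \left(\sqrt{-4 + 3} - 5\right)^{2}\right) 365 = \left(300 + \left(\sqrt{-1} - 5\right)^{2}\right) 365 = \left(300 + \left(i - 5\right)^{2}\right) 365 = \left(300 + \left(-5 + i\right)^{2}\right) 365 = 109500 + 365 \left(-5 + i\right)^{2}$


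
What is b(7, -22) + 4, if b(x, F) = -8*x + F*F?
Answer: 432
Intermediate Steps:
b(x, F) = F**2 - 8*x (b(x, F) = -8*x + F**2 = F**2 - 8*x)
b(7, -22) + 4 = ((-22)**2 - 8*7) + 4 = (484 - 56) + 4 = 428 + 4 = 432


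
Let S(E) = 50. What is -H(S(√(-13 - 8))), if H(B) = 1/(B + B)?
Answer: -1/100 ≈ -0.010000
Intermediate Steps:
H(B) = 1/(2*B)
-H(S(√(-13 - 8))) = -1/(2*50) = -1*1/100 = -1/100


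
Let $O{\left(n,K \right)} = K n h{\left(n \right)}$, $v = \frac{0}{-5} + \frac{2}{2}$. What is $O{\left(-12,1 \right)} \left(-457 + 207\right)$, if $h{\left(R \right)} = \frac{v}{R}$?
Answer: $-250$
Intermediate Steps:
$v = 1$ ($v = 0 \left(- \frac{1}{5}\right) + 2 \cdot \frac{1}{2} = 0 + 1 = 1$)
$h{\left(R \right)} = \frac{1}{R}$ ($h{\left(R \right)} = 1 \frac{1}{R} = \frac{1}{R}$)
$O{\left(n,K \right)} = K$ ($O{\left(n,K \right)} = \frac{K n}{n} = K$)
$O{\left(-12,1 \right)} \left(-457 + 207\right) = 1 \left(-457 + 207\right) = 1 \left(-250\right) = -250$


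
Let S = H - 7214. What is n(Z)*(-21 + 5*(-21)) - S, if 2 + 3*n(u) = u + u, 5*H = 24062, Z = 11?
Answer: 7808/5 ≈ 1561.6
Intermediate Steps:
H = 24062/5 (H = (⅕)*24062 = 24062/5 ≈ 4812.4)
n(u) = -⅔ + 2*u/3 (n(u) = -⅔ + (u + u)/3 = -⅔ + (2*u)/3 = -⅔ + 2*u/3)
S = -12008/5 (S = 24062/5 - 7214 = -12008/5 ≈ -2401.6)
n(Z)*(-21 + 5*(-21)) - S = (-⅔ + (⅔)*11)*(-21 + 5*(-21)) - 1*(-12008/5) = (-⅔ + 22/3)*(-21 - 105) + 12008/5 = (20/3)*(-126) + 12008/5 = -840 + 12008/5 = 7808/5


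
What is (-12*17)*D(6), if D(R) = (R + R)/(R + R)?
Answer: -204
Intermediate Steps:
D(R) = 1 (D(R) = (2*R)/((2*R)) = (2*R)*(1/(2*R)) = 1)
(-12*17)*D(6) = -12*17*1 = -204*1 = -204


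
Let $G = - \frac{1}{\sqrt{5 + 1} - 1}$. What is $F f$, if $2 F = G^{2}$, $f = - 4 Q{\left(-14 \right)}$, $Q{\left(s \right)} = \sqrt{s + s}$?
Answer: $- \frac{4 i \sqrt{7} \left(1 + \sqrt{6}\right)^{2}}{25} \approx - 5.0371 i$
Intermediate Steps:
$Q{\left(s \right)} = \sqrt{2} \sqrt{s}$ ($Q{\left(s \right)} = \sqrt{2 s} = \sqrt{2} \sqrt{s}$)
$G = - \frac{1}{-1 + \sqrt{6}}$ ($G = - \frac{1}{\sqrt{6} - 1} = - \frac{1}{-1 + \sqrt{6}} \approx -0.6899$)
$f = - 8 i \sqrt{7}$ ($f = - 4 \sqrt{2} \sqrt{-14} = - 4 \sqrt{2} i \sqrt{14} = - 4 \cdot 2 i \sqrt{7} = - 8 i \sqrt{7} \approx - 21.166 i$)
$F = \frac{\left(- \frac{1}{5} - \frac{\sqrt{6}}{5}\right)^{2}}{2} \approx 0.23798$
$F f = \frac{\left(1 + \sqrt{6}\right)^{2}}{50} \left(- 8 i \sqrt{7}\right) = - \frac{4 i \sqrt{7} \left(1 + \sqrt{6}\right)^{2}}{25}$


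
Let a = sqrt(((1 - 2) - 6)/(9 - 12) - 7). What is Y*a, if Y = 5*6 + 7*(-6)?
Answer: -4*I*sqrt(42) ≈ -25.923*I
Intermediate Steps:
a = I*sqrt(42)/3 (a = sqrt((-1 - 6)/(-3) - 7) = sqrt(-7*(-1/3) - 7) = sqrt(7/3 - 7) = sqrt(-14/3) = I*sqrt(42)/3 ≈ 2.1602*I)
Y = -12 (Y = 30 - 42 = -12)
Y*a = -4*I*sqrt(42)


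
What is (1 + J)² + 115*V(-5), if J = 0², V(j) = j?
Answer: -574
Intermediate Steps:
J = 0
(1 + J)² + 115*V(-5) = (1 + 0)² + 115*(-5) = 1² - 575 = 1 - 575 = -574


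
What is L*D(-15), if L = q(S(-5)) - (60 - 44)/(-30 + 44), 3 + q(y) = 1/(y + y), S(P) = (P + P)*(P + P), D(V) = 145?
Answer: -167997/280 ≈ -599.99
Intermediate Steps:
S(P) = 4*P² (S(P) = (2*P)*(2*P) = 4*P²)
q(y) = -3 + 1/(2*y) (q(y) = -3 + 1/(y + y) = -3 + 1/(2*y))
L = -5793/1400 (L = (-3 + 1/(2*((4*(-5)²)))) - (60 - 44)/(-30 + 44) = (-3 + 1/(2*((4*25)))) - 16/14 = (-3 + (½)/100) - 16/14 = (-3 + (½)*(1/100)) - 1*8/7 = (-3 + 1/200) - 8/7 = -599/200 - 8/7 = -5793/1400 ≈ -4.1379)
L*D(-15) = -5793/1400*145 = -167997/280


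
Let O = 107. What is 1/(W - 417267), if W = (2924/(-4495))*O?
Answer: -4495/1875928033 ≈ -2.3961e-6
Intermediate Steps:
W = -312868/4495 (W = (2924/(-4495))*107 = (2924*(-1/4495))*107 = -2924/4495*107 = -312868/4495 ≈ -69.604)
1/(W - 417267) = 1/(-312868/4495 - 417267) = 1/(-1875928033/4495) = -4495/1875928033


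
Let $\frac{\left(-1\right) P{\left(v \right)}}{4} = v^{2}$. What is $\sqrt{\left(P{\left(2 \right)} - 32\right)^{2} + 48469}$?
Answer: $\sqrt{50773} \approx 225.33$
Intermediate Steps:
$P{\left(v \right)} = - 4 v^{2}$
$\sqrt{\left(P{\left(2 \right)} - 32\right)^{2} + 48469} = \sqrt{\left(- 4 \cdot 2^{2} - 32\right)^{2} + 48469} = \sqrt{\left(\left(-4\right) 4 - 32\right)^{2} + 48469} = \sqrt{\left(-16 - 32\right)^{2} + 48469} = \sqrt{\left(-48\right)^{2} + 48469} = \sqrt{2304 + 48469} = \sqrt{50773}$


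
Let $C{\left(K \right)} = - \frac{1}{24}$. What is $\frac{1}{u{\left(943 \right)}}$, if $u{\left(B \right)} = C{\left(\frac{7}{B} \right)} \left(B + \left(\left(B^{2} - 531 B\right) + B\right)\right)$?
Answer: $- \frac{4}{65067} \approx -6.1475 \cdot 10^{-5}$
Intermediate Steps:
$C{\left(K \right)} = - \frac{1}{24}$ ($C{\left(K \right)} = \left(-1\right) \frac{1}{24} = - \frac{1}{24}$)
$u{\left(B \right)} = - \frac{B^{2}}{24} + \frac{529 B}{24}$ ($u{\left(B \right)} = - \frac{B + \left(\left(B^{2} - 531 B\right) + B\right)}{24} = - \frac{B + \left(B^{2} - 530 B\right)}{24} = - \frac{B^{2} - 529 B}{24} = - \frac{B^{2}}{24} + \frac{529 B}{24}$)
$\frac{1}{u{\left(943 \right)}} = \frac{1}{\frac{1}{24} \cdot 943 \left(529 - 943\right)} = \frac{1}{\frac{1}{24} \cdot 943 \left(-414\right)} = \frac{1}{- \frac{65067}{4}} = - \frac{4}{65067}$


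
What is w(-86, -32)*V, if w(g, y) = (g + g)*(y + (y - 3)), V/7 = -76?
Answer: -6130768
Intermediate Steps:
V = -532 (V = 7*(-76) = -532)
w(g, y) = 2*g*(-3 + 2*y) (w(g, y) = (2*g)*(y + (-3 + y)) = (2*g)*(-3 + 2*y) = 2*g*(-3 + 2*y))
w(-86, -32)*V = (2*(-86)*(-3 + 2*(-32)))*(-532) = (2*(-86)*(-3 - 64))*(-532) = (2*(-86)*(-67))*(-532) = 11524*(-532) = -6130768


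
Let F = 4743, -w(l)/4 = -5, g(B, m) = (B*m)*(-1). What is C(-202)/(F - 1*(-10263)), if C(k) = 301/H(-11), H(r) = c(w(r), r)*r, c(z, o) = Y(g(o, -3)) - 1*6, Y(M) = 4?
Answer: 301/330132 ≈ 0.00091176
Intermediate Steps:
g(B, m) = -B*m
w(l) = 20 (w(l) = -4*(-5) = 20)
c(z, o) = -2 (c(z, o) = 4 - 1*6 = 4 - 6 = -2)
H(r) = -2*r
C(k) = 301/22 (C(k) = 301/((-2*(-11))) = 301/22)
C(-202)/(F - 1*(-10263)) = 301/(22*(4743 - 1*(-10263))) = 301/(22*(4743 + 10263)) = (301/22)/15006 = (301/22)*(1/15006) = 301/330132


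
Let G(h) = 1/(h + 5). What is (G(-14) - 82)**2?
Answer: 546121/81 ≈ 6742.2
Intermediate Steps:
G(h) = 1/(5 + h)
(G(-14) - 82)**2 = (1/(5 - 14) - 82)**2 = (1/(-9) - 82)**2 = (-1/9 - 82)**2 = (-739/9)**2 = 546121/81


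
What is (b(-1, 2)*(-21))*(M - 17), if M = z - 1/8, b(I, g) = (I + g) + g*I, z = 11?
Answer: -1029/8 ≈ -128.63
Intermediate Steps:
b(I, g) = I + g + I*g (b(I, g) = (I + g) + I*g = I + g + I*g)
M = 87/8 (M = 11 - 1/8 = 87/8 ≈ 10.875)
(b(-1, 2)*(-21))*(M - 17) = ((-1 + 2 - 1*2)*(-21))*(87/8 - 17) = ((-1 + 2 - 2)*(-21))*(-49/8) = -1*(-21)*(-49/8) = 21*(-49/8) = -1029/8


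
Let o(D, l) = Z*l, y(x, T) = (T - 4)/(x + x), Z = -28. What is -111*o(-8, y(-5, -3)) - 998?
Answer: 5888/5 ≈ 1177.6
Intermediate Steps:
y(x, T) = (-4 + T)/(2*x) (y(x, T) = (-4 + T)/((2*x)) = (-4 + T)*(1/(2*x)) = (-4 + T)/(2*x))
o(D, l) = -28*l
-111*o(-8, y(-5, -3)) - 998 = -(-3108)*(½)*(-4 - 3)/(-5) - 998 = -(-3108)*(½)*(-⅕)*(-7) - 998 = -(-3108)*7/10 - 998 = -111*(-98/5) - 998 = 10878/5 - 998 = 5888/5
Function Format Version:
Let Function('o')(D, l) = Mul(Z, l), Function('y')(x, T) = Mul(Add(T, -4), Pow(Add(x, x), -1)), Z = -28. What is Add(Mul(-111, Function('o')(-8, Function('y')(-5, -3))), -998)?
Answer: Rational(5888, 5) ≈ 1177.6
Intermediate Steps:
Function('y')(x, T) = Mul(Rational(1, 2), Pow(x, -1), Add(-4, T)) (Function('y')(x, T) = Mul(Add(-4, T), Pow(Mul(2, x), -1)) = Mul(Add(-4, T), Mul(Rational(1, 2), Pow(x, -1))) = Mul(Rational(1, 2), Pow(x, -1), Add(-4, T)))
Function('o')(D, l) = Mul(-28, l)
Add(Mul(-111, Function('o')(-8, Function('y')(-5, -3))), -998) = Add(Mul(-111, Mul(-28, Mul(Rational(1, 2), Pow(-5, -1), Add(-4, -3)))), -998) = Add(Mul(-111, Mul(-28, Mul(Rational(1, 2), Rational(-1, 5), -7))), -998) = Add(Mul(-111, Mul(-28, Rational(7, 10))), -998) = Add(Mul(-111, Rational(-98, 5)), -998) = Add(Rational(10878, 5), -998) = Rational(5888, 5)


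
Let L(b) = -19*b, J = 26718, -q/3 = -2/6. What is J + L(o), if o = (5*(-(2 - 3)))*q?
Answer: 26623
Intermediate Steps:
q = 1 (q = -(-6)/6 = -3*(-⅓) = 1)
o = 5 (o = (5*(-(2 - 3)))*1 = (5*(-1*(-1)))*1 = (5*1)*1 = 5*1 = 5)
J + L(o) = 26718 - 19*5 = 26718 - 95 = 26623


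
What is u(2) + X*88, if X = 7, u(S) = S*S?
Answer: 620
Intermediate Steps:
u(S) = S²
u(2) + X*88 = 2² + 7*88 = 4 + 616 = 620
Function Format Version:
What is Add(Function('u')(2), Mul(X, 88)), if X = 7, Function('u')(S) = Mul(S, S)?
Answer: 620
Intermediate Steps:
Function('u')(S) = Pow(S, 2)
Add(Function('u')(2), Mul(X, 88)) = Add(Pow(2, 2), Mul(7, 88)) = Add(4, 616) = 620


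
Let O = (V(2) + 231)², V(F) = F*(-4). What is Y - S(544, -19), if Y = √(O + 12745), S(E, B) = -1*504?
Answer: 504 + √62474 ≈ 753.95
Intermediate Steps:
V(F) = -4*F
S(E, B) = -504
O = 49729 (O = (-4*2 + 231)² = (-8 + 231)² = 223² = 49729)
Y = √62474 (Y = √(49729 + 12745) = √62474 ≈ 249.95)
Y - S(544, -19) = √62474 - 1*(-504) = √62474 + 504 = 504 + √62474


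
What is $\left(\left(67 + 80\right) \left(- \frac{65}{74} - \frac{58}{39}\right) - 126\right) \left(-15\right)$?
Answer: $\frac{6836025}{962} \approx 7106.1$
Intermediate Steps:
$\left(\left(67 + 80\right) \left(- \frac{65}{74} - \frac{58}{39}\right) - 126\right) \left(-15\right) = \left(147 \left(\left(-65\right) \frac{1}{74} - \frac{58}{39}\right) - 126\right) \left(-15\right) = \left(147 \left(- \frac{65}{74} - \frac{58}{39}\right) - 126\right) \left(-15\right) = \left(147 \left(- \frac{6827}{2886}\right) - 126\right) \left(-15\right) = \left(- \frac{334523}{962} - 126\right) \left(-15\right) = \left(- \frac{455735}{962}\right) \left(-15\right) = \frac{6836025}{962}$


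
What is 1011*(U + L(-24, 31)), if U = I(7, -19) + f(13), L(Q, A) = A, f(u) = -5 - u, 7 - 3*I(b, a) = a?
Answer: 21905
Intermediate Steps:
I(b, a) = 7/3 - a/3
U = -28/3 (U = (7/3 - ⅓*(-19)) + (-5 - 1*13) = (7/3 + 19/3) + (-5 - 13) = 26/3 - 18 = -28/3 ≈ -9.3333)
1011*(U + L(-24, 31)) = 1011*(-28/3 + 31) = 1011*(65/3) = 21905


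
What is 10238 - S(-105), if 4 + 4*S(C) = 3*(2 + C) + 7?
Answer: 20629/2 ≈ 10315.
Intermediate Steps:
S(C) = 9/4 + 3*C/4 (S(C) = -1 + (3*(2 + C) + 7)/4 = -1 + ((6 + 3*C) + 7)/4 = -1 + (13 + 3*C)/4 = -1 + (13/4 + 3*C/4) = 9/4 + 3*C/4)
10238 - S(-105) = 10238 - (9/4 + (¾)*(-105)) = 10238 - (9/4 - 315/4) = 10238 - 1*(-153/2) = 10238 + 153/2 = 20629/2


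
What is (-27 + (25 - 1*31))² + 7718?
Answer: 8807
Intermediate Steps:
(-27 + (25 - 1*31))² + 7718 = (-27 + (25 - 31))² + 7718 = (-27 - 6)² + 7718 = (-33)² + 7718 = 1089 + 7718 = 8807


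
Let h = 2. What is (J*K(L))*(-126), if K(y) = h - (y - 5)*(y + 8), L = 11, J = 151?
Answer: 2130912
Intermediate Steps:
K(y) = 2 - (-5 + y)*(8 + y) (K(y) = 2 - (y - 5)*(y + 8) = 2 - (-5 + y)*(8 + y))
(J*K(L))*(-126) = (151*(42 - 1*11² - 3*11))*(-126) = (151*(42 - 1*121 - 33))*(-126) = (151*(42 - 121 - 33))*(-126) = (151*(-112))*(-126) = -16912*(-126) = 2130912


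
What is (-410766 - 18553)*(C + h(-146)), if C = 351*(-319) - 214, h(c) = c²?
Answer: 39010929573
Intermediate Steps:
C = -112183 (C = -111969 - 214 = -112183)
(-410766 - 18553)*(C + h(-146)) = (-410766 - 18553)*(-112183 + (-146)²) = -429319*(-112183 + 21316) = -429319*(-90867) = 39010929573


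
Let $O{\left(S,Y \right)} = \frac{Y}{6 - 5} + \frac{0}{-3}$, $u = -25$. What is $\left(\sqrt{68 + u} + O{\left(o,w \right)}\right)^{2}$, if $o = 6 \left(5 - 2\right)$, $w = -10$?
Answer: $\left(10 - \sqrt{43}\right)^{2} \approx 11.851$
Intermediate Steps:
$o = 18$ ($o = 6 \cdot 3 = 18$)
$O{\left(S,Y \right)} = Y$ ($O{\left(S,Y \right)} = \frac{Y}{6 - 5} + 0 \left(- \frac{1}{3}\right) = \frac{Y}{1} + 0 = Y 1 + 0 = Y + 0 = Y$)
$\left(\sqrt{68 + u} + O{\left(o,w \right)}\right)^{2} = \left(\sqrt{68 - 25} - 10\right)^{2} = \left(\sqrt{43} - 10\right)^{2} = \left(-10 + \sqrt{43}\right)^{2}$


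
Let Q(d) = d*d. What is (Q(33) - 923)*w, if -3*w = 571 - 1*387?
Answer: -30544/3 ≈ -10181.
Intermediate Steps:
w = -184/3 (w = -(571 - 1*387)/3 = -(571 - 387)/3 = -⅓*184 = -184/3 ≈ -61.333)
Q(d) = d²
(Q(33) - 923)*w = (33² - 923)*(-184/3) = (1089 - 923)*(-184/3) = 166*(-184/3) = -30544/3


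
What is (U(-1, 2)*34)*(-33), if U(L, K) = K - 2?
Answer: 0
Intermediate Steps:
U(L, K) = -2 + K
(U(-1, 2)*34)*(-33) = ((-2 + 2)*34)*(-33) = (0*34)*(-33) = 0*(-33) = 0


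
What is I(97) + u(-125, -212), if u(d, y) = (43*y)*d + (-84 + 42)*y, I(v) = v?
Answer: 1148501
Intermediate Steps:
u(d, y) = -42*y + 43*d*y (u(d, y) = 43*d*y - 42*y = -42*y + 43*d*y)
I(97) + u(-125, -212) = 97 - 212*(-42 + 43*(-125)) = 97 - 212*(-42 - 5375) = 97 - 212*(-5417) = 97 + 1148404 = 1148501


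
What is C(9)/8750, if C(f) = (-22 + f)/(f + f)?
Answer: -13/157500 ≈ -8.2540e-5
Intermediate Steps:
C(f) = (-22 + f)/(2*f) (C(f) = (-22 + f)/((2*f)) = (-22 + f)*(1/(2*f)) = (-22 + f)/(2*f))
C(9)/8750 = ((½)*(-22 + 9)/9)/8750 = ((½)*(⅑)*(-13))*(1/8750) = -13/18*1/8750 = -13/157500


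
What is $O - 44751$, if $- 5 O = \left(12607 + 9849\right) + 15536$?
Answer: $- \frac{261747}{5} \approx -52349.0$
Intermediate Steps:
$O = - \frac{37992}{5}$ ($O = - \frac{\left(12607 + 9849\right) + 15536}{5} = - \frac{22456 + 15536}{5} = \left(- \frac{1}{5}\right) 37992 = - \frac{37992}{5} \approx -7598.4$)
$O - 44751 = - \frac{37992}{5} - 44751 = - \frac{261747}{5}$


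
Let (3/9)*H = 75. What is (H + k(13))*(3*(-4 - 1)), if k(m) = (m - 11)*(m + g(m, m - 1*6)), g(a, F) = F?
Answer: -3975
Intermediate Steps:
H = 225 (H = 3*75 = 225)
k(m) = (-11 + m)*(-6 + 2*m) (k(m) = (m - 11)*(m + (m - 1*6)) = (-11 + m)*(m + (m - 6)) = (-11 + m)*(m + (-6 + m)) = (-11 + m)*(-6 + 2*m))
(H + k(13))*(3*(-4 - 1)) = (225 + (66 - 28*13 + 2*13²))*(3*(-4 - 1)) = (225 + (66 - 364 + 2*169))*(3*(-5)) = (225 + (66 - 364 + 338))*(-15) = (225 + 40)*(-15) = 265*(-15) = -3975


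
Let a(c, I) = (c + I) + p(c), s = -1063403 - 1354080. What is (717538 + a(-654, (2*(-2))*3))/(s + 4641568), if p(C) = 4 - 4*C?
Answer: 719492/2224085 ≈ 0.32350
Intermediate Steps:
s = -2417483
a(c, I) = 4 + I - 3*c (a(c, I) = (c + I) + (4 - 4*c) = (I + c) + (4 - 4*c) = 4 + I - 3*c)
(717538 + a(-654, (2*(-2))*3))/(s + 4641568) = (717538 + (4 + (2*(-2))*3 - 3*(-654)))/(-2417483 + 4641568) = (717538 + (4 - 4*3 + 1962))/2224085 = (717538 + (4 - 12 + 1962))*(1/2224085) = (717538 + 1954)*(1/2224085) = 719492*(1/2224085) = 719492/2224085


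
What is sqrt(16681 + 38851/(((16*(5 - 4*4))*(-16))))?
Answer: sqrt(517138017)/176 ≈ 129.21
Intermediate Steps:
sqrt(16681 + 38851/(((16*(5 - 4*4))*(-16)))) = sqrt(16681 + 38851/(((16*(5 - 16))*(-16)))) = sqrt(16681 + 38851/(((16*(-11))*(-16)))) = sqrt(16681 + 38851/((-176*(-16)))) = sqrt(16681 + 38851/2816) = sqrt(47012547/2816) = sqrt(517138017)/176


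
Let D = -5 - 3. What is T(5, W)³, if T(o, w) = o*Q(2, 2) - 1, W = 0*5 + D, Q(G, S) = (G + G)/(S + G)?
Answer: 64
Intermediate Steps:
D = -8
Q(G, S) = 2*G/(G + S) (Q(G, S) = (2*G)/(G + S) = 2*G/(G + S))
W = -8 (W = 0*5 - 8 = 0 - 8 = -8)
T(o, w) = -1 + o (T(o, w) = o*(2*2/(2 + 2)) - 1 = o*(2*2/4) - 1 = o*(2*2*(¼)) - 1 = o*1 - 1 = o - 1 = -1 + o)
T(5, W)³ = (-1 + 5)³ = 4³ = 64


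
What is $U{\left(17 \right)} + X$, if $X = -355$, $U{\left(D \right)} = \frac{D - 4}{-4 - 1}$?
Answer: $- \frac{1788}{5} \approx -357.6$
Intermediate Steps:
$U{\left(D \right)} = \frac{4}{5} - \frac{D}{5}$ ($U{\left(D \right)} = \frac{-4 + D}{-5} = \left(-4 + D\right) \left(- \frac{1}{5}\right) = \frac{4}{5} - \frac{D}{5}$)
$U{\left(17 \right)} + X = \left(\frac{4}{5} - \frac{17}{5}\right) - 355 = - \frac{13}{5} - 355 = - \frac{1788}{5}$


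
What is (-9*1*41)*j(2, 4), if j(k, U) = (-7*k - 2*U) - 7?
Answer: 10701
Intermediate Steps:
j(k, U) = -7 - 7*k - 2*U
(-9*1*41)*j(2, 4) = (-9*1*41)*(-7 - 7*2 - 2*4) = (-9*41)*(-7 - 14 - 8) = -369*(-29) = 10701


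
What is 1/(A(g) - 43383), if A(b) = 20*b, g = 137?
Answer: -1/40643 ≈ -2.4604e-5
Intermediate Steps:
1/(A(g) - 43383) = 1/(20*137 - 43383) = 1/(2740 - 43383) = 1/(-40643) = -1/40643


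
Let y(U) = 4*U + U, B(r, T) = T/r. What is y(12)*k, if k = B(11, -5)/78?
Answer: -50/143 ≈ -0.34965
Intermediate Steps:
k = -5/858 (k = -5/11/78 = -5*1/11*(1/78) = -5/11*1/78 = -5/858 ≈ -0.0058275)
y(U) = 5*U
y(12)*k = (5*12)*(-5/858) = 60*(-5/858) = -50/143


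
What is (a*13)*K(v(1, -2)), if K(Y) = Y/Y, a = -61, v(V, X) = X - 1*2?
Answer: -793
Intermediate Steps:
v(V, X) = -2 + X (v(V, X) = X - 2 = -2 + X)
K(Y) = 1
(a*13)*K(v(1, -2)) = -61*13*1 = -793*1 = -793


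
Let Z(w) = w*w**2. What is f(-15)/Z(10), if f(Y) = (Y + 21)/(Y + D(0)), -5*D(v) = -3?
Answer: -1/2400 ≈ -0.00041667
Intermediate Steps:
D(v) = 3/5 (D(v) = -1/5*(-3) = 3/5)
f(Y) = (21 + Y)/(3/5 + Y) (f(Y) = (Y + 21)/(Y + 3/5) = (21 + Y)/(3/5 + Y))
Z(w) = w**3
f(-15)/Z(10) = (5*(21 - 15)/(3 + 5*(-15)))/(10**3) = (5*6/(3 - 75))/1000 = (5*6/(-72))*(1/1000) = (5*(-1/72)*6)*(1/1000) = -5/12*1/1000 = -1/2400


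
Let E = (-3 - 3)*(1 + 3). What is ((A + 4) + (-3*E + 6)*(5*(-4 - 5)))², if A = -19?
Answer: 12425625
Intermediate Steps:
E = -24 (E = -6*4 = -24)
((A + 4) + (-3*E + 6)*(5*(-4 - 5)))² = ((-19 + 4) + (-3*(-24) + 6)*(5*(-4 - 5)))² = (-15 + (72 + 6)*(5*(-9)))² = (-15 + 78*(-45))² = (-15 - 3510)² = (-3525)² = 12425625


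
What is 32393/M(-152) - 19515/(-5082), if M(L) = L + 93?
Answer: -54489947/99946 ≈ -545.19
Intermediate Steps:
M(L) = 93 + L
32393/M(-152) - 19515/(-5082) = 32393/(93 - 152) - 19515/(-5082) = 32393/(-59) - 19515*(-1/5082) = 32393*(-1/59) + 6505/1694 = -32393/59 + 6505/1694 = -54489947/99946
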